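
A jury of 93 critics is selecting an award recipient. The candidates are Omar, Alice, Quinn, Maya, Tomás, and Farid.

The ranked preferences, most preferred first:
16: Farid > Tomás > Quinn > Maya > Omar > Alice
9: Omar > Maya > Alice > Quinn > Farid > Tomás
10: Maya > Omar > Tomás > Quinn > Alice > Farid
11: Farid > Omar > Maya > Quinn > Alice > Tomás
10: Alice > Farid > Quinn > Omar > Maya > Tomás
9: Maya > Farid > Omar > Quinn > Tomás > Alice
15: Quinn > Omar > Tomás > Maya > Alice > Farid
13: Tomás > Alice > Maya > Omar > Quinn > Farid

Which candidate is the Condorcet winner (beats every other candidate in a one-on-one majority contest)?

Maya vs Omar: 48–45
Maya vs Alice: 70–23
Maya vs Quinn: 52–41
Maya vs Tomás: 49–44
Maya vs Farid: 56–37
Maya beats every other candidate.

Maya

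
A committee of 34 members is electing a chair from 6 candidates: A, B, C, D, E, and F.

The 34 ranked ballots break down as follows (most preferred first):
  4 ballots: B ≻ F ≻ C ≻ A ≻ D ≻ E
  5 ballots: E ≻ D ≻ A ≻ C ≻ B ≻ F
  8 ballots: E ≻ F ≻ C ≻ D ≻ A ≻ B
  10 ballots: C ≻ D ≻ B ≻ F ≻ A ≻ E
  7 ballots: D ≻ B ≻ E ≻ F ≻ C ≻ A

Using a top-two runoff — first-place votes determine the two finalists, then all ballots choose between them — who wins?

Round 1 first-place votes: A 0, B 4, C 10, D 7, E 13, F 0. E and C advance.
Runoff: E is ranked above C on 20 ballots, C above E on 14.

E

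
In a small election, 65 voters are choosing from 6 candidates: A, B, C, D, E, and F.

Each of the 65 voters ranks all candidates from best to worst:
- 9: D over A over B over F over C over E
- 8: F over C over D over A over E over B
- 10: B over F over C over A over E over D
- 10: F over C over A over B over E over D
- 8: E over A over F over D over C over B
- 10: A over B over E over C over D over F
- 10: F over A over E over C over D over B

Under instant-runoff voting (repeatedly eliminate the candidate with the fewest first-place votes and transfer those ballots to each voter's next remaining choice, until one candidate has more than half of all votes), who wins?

Round 1: A 10, B 10, C 0, D 9, E 8, F 28. C eliminated.
Round 2: A 10, B 10, D 9, E 8, F 28. E eliminated.
Round 3: A 18, B 10, D 9, F 28. D eliminated.
Round 4: A 27, B 10, F 28. B eliminated.
Round 5: A 27, F 38. F has a majority (≥33).

F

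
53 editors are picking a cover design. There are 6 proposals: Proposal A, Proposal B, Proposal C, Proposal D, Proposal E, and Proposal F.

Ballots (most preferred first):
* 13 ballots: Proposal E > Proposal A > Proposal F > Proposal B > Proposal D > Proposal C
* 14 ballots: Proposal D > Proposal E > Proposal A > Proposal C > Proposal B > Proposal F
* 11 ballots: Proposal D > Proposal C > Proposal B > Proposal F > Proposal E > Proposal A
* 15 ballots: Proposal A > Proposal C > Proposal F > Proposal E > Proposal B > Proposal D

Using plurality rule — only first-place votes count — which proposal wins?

Proposal D

First-place votes: Proposal A 15, Proposal B 0, Proposal C 0, Proposal D 25, Proposal E 13, Proposal F 0.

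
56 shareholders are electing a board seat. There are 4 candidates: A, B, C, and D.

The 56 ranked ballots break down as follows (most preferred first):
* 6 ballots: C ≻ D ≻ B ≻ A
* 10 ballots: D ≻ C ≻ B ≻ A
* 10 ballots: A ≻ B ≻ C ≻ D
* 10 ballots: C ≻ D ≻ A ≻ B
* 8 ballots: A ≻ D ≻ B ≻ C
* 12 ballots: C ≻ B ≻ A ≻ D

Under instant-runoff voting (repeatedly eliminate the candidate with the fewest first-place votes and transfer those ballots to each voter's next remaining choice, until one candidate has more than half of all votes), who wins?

C

Round 1: A 18, B 0, C 28, D 10. B eliminated.
Round 2: A 18, C 28, D 10. D eliminated.
Round 3: A 18, C 38. C has a majority (≥29).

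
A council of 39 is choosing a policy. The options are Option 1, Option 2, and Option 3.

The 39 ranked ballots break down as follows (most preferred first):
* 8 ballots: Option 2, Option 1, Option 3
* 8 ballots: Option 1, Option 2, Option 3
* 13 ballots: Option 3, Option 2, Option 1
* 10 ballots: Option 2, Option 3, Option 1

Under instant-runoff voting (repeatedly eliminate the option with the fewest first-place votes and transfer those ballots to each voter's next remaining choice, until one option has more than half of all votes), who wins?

Option 2

Round 1: Option 1 8, Option 2 18, Option 3 13. Option 1 eliminated.
Round 2: Option 2 26, Option 3 13. Option 2 has a majority (≥20).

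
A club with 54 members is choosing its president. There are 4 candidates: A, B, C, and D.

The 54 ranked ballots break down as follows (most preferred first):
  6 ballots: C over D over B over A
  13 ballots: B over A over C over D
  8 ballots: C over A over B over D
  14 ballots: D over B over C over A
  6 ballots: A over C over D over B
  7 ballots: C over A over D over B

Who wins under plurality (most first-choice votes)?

C

First-place votes: A 6, B 13, C 21, D 14.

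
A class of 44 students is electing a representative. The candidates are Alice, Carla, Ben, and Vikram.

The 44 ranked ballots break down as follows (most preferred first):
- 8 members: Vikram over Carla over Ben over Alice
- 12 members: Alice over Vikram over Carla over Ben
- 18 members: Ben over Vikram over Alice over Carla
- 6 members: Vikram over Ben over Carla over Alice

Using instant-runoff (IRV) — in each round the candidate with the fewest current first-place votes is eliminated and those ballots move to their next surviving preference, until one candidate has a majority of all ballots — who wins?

Vikram

Round 1: Alice 12, Carla 0, Ben 18, Vikram 14. Carla eliminated.
Round 2: Alice 12, Ben 18, Vikram 14. Alice eliminated.
Round 3: Ben 18, Vikram 26. Vikram has a majority (≥23).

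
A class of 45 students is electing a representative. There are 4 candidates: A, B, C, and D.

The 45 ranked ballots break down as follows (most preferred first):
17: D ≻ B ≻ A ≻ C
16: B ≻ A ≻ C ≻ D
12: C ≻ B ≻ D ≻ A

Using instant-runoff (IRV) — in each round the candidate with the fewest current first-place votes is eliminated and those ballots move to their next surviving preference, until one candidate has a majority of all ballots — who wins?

B

Round 1: A 0, B 16, C 12, D 17. A eliminated.
Round 2: B 16, C 12, D 17. C eliminated.
Round 3: B 28, D 17. B has a majority (≥23).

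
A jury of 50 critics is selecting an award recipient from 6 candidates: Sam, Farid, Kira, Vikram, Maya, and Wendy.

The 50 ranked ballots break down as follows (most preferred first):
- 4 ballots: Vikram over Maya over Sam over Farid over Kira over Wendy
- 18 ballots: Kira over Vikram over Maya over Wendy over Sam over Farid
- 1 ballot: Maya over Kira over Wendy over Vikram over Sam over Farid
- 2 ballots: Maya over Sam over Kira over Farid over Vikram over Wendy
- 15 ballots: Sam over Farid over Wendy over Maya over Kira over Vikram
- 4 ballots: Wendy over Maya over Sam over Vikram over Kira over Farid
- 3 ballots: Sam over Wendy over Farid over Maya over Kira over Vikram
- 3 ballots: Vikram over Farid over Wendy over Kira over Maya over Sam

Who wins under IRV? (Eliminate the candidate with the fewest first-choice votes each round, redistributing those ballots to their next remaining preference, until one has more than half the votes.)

Sam

Round 1: Sam 18, Farid 0, Kira 18, Vikram 7, Maya 3, Wendy 4. Farid eliminated.
Round 2: Sam 18, Kira 18, Vikram 7, Maya 3, Wendy 4. Maya eliminated.
Round 3: Sam 20, Kira 19, Vikram 7, Wendy 4. Wendy eliminated.
Round 4: Sam 24, Kira 19, Vikram 7. Vikram eliminated.
Round 5: Sam 28, Kira 22. Sam has a majority (≥26).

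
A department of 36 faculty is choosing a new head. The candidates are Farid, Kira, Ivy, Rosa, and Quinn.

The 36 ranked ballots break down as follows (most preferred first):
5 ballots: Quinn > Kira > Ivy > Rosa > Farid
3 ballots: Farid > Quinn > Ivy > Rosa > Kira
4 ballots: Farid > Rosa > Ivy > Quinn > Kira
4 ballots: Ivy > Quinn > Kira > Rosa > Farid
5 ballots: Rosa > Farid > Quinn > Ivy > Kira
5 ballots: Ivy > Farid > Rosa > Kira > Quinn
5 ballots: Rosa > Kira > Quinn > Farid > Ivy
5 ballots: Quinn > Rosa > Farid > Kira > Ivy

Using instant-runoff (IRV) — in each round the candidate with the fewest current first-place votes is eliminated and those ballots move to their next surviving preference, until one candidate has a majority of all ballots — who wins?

Round 1: Farid 7, Kira 0, Ivy 9, Rosa 10, Quinn 10. Kira eliminated.
Round 2: Farid 7, Ivy 9, Rosa 10, Quinn 10. Farid eliminated.
Round 3: Ivy 9, Rosa 14, Quinn 13. Ivy eliminated.
Round 4: Rosa 19, Quinn 17. Rosa has a majority (≥19).

Rosa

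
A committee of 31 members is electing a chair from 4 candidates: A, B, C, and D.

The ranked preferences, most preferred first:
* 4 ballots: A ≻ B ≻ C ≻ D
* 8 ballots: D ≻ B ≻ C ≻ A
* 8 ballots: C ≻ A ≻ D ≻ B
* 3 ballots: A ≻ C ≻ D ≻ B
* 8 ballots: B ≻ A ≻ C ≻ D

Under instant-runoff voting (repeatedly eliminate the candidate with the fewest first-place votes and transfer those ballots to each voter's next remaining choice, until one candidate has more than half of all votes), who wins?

B

Round 1: A 7, B 8, C 8, D 8. A eliminated.
Round 2: B 12, C 11, D 8. D eliminated.
Round 3: B 20, C 11. B has a majority (≥16).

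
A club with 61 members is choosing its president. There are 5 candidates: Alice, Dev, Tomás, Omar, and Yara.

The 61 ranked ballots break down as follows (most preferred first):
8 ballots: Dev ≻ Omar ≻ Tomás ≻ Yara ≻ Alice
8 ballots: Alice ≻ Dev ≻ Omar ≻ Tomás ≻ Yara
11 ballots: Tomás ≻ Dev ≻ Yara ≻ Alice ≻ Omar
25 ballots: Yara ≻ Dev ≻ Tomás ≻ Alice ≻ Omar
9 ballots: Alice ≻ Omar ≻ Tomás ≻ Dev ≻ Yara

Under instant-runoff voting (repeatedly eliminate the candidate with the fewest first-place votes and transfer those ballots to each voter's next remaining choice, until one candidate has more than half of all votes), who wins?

Round 1: Alice 17, Dev 8, Tomás 11, Omar 0, Yara 25. Omar eliminated.
Round 2: Alice 17, Dev 8, Tomás 11, Yara 25. Dev eliminated.
Round 3: Alice 17, Tomás 19, Yara 25. Alice eliminated.
Round 4: Tomás 36, Yara 25. Tomás has a majority (≥31).

Tomás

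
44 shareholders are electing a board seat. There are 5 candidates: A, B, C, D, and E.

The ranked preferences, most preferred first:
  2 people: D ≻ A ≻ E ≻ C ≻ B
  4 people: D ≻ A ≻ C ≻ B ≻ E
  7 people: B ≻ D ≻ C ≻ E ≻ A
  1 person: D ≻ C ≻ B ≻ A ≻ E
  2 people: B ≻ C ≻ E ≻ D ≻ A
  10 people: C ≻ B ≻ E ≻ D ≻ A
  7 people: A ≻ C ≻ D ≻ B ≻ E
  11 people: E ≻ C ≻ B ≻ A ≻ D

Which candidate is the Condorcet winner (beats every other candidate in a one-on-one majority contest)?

C vs A: 31–13
C vs B: 35–9
C vs D: 30–14
C vs E: 31–13
C beats every other candidate.

C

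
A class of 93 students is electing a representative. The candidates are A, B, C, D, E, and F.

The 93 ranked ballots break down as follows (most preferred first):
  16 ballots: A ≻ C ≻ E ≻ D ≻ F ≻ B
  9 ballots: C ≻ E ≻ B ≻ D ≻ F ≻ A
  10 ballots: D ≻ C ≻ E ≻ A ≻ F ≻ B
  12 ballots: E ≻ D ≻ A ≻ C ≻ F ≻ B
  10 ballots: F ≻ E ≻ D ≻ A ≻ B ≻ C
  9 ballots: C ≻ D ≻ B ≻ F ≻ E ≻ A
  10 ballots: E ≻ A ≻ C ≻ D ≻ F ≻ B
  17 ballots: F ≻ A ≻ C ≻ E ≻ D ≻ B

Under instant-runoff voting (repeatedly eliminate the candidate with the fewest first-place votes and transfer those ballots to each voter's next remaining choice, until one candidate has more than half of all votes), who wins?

Round 1: A 16, B 0, C 18, D 10, E 22, F 27. B eliminated.
Round 2: A 16, C 18, D 10, E 22, F 27. D eliminated.
Round 3: A 16, C 28, E 22, F 27. A eliminated.
Round 4: C 44, E 22, F 27. E eliminated.
Round 5: C 66, F 27. C has a majority (≥47).

C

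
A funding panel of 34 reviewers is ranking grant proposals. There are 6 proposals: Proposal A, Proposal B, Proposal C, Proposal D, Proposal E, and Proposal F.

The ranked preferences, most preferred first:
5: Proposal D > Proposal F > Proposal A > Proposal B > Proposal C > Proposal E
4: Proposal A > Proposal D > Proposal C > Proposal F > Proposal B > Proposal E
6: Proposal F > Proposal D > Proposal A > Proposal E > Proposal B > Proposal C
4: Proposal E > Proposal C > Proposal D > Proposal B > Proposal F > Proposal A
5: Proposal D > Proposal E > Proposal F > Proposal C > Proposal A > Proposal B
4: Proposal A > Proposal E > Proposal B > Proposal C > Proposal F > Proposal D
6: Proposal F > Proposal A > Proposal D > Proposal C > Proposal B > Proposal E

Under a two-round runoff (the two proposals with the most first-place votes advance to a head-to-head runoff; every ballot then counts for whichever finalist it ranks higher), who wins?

Proposal D

Round 1 first-place votes: Proposal A 8, Proposal B 0, Proposal C 0, Proposal D 10, Proposal E 4, Proposal F 12. Proposal F and Proposal D advance.
Runoff: Proposal F is ranked above Proposal D on 16 ballots, Proposal D above Proposal F on 18.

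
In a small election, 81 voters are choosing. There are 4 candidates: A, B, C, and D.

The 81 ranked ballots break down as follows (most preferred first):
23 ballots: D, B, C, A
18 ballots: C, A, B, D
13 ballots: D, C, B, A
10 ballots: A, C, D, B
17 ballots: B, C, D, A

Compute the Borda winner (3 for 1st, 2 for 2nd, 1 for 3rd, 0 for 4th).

C

A: 23×0 + 18×2 + 13×0 + 10×3 + 17×0 = 66
B: 23×2 + 18×1 + 13×1 + 10×0 + 17×3 = 128
C: 23×1 + 18×3 + 13×2 + 10×2 + 17×2 = 157
D: 23×3 + 18×0 + 13×3 + 10×1 + 17×1 = 135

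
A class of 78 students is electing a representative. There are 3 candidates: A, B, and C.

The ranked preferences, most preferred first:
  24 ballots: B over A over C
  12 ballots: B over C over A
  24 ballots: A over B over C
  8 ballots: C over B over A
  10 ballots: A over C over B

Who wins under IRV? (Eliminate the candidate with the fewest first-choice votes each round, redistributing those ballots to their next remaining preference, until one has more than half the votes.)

Round 1: A 34, B 36, C 8. C eliminated.
Round 2: A 34, B 44. B has a majority (≥40).

B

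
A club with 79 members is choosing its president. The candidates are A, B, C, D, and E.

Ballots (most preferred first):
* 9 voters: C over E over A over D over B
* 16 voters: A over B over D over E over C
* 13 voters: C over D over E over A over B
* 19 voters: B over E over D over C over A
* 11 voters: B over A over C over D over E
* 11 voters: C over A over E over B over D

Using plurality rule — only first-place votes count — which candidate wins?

First-place votes: A 16, B 30, C 33, D 0, E 0.

C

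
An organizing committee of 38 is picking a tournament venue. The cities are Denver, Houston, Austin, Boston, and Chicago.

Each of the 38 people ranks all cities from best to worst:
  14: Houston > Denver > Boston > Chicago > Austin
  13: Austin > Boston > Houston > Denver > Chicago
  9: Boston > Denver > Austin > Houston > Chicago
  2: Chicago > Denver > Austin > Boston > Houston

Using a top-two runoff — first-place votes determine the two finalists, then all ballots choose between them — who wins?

Round 1 first-place votes: Denver 0, Houston 14, Austin 13, Boston 9, Chicago 2. Houston and Austin advance.
Runoff: Houston is ranked above Austin on 14 ballots, Austin above Houston on 24.

Austin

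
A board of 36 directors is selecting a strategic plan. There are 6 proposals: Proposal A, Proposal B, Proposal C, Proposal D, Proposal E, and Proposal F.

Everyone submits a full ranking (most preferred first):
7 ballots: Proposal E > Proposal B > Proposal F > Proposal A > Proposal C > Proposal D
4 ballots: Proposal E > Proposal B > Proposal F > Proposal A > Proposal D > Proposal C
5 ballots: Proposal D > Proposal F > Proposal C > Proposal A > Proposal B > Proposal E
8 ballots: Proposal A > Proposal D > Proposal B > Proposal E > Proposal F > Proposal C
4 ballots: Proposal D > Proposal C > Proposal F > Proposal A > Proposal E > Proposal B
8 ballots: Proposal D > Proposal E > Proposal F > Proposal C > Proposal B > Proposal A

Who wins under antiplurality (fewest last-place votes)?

Last-place votes: Proposal A 8, Proposal B 4, Proposal C 12, Proposal D 7, Proposal E 5, Proposal F 0.

Proposal F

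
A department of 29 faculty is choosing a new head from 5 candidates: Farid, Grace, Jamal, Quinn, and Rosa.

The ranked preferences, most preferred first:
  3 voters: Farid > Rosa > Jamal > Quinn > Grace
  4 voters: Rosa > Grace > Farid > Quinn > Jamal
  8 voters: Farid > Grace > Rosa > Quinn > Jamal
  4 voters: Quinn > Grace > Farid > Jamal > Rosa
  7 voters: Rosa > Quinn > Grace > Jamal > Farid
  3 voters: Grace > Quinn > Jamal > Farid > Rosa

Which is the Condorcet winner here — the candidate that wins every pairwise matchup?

Grace

Grace vs Farid: 18–11
Grace vs Jamal: 26–3
Grace vs Quinn: 15–14
Grace vs Rosa: 15–14
Grace beats every other candidate.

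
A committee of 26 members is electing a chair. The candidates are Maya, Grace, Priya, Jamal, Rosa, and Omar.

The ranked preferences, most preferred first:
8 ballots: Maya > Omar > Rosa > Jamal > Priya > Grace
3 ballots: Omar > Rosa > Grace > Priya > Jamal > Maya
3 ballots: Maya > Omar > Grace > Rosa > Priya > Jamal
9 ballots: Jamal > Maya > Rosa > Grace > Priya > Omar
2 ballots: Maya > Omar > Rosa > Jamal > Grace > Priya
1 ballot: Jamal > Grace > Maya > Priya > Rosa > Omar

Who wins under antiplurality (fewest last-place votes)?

Rosa

Last-place votes: Maya 3, Grace 8, Priya 2, Jamal 3, Rosa 0, Omar 10.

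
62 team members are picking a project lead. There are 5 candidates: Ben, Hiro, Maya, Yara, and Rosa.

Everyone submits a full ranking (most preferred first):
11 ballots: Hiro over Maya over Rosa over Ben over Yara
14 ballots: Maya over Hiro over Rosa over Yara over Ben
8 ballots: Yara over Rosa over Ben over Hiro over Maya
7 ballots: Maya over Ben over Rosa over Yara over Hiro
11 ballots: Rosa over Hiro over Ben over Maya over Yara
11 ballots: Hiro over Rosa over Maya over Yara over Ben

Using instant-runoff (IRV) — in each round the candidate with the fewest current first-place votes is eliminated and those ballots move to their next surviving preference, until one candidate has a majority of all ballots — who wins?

Round 1: Ben 0, Hiro 22, Maya 21, Yara 8, Rosa 11. Ben eliminated.
Round 2: Hiro 22, Maya 21, Yara 8, Rosa 11. Yara eliminated.
Round 3: Hiro 22, Maya 21, Rosa 19. Rosa eliminated.
Round 4: Hiro 41, Maya 21. Hiro has a majority (≥32).

Hiro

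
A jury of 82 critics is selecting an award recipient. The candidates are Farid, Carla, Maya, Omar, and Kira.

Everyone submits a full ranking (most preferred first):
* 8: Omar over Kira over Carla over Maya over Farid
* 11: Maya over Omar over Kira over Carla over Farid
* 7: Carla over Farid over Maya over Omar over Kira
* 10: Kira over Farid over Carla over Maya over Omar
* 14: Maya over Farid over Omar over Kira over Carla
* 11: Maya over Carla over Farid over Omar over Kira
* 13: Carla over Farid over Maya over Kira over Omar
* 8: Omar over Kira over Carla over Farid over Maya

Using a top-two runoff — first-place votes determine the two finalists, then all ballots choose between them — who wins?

Carla

Round 1 first-place votes: Farid 0, Carla 20, Maya 36, Omar 16, Kira 10. Maya and Carla advance.
Runoff: Maya is ranked above Carla on 36 ballots, Carla above Maya on 46.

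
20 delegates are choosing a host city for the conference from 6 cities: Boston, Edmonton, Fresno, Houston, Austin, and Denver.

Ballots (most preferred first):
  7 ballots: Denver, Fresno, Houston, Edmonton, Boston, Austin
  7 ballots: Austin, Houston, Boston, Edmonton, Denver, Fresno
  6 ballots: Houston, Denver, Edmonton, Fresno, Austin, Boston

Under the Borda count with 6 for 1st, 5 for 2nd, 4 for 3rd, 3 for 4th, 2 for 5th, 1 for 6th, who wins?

Boston: 7×2 + 7×4 + 6×1 = 48
Edmonton: 7×3 + 7×3 + 6×4 = 66
Fresno: 7×5 + 7×1 + 6×3 = 60
Houston: 7×4 + 7×5 + 6×6 = 99
Austin: 7×1 + 7×6 + 6×2 = 61
Denver: 7×6 + 7×2 + 6×5 = 86

Houston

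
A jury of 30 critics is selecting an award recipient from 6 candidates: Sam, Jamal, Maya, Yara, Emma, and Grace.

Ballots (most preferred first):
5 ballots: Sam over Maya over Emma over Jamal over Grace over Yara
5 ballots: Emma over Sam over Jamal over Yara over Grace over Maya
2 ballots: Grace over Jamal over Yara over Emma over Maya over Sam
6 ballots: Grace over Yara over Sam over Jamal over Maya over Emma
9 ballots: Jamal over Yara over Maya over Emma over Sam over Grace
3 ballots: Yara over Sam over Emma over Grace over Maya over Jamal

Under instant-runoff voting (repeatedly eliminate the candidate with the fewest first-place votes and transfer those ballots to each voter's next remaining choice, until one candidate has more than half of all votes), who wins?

Sam

Round 1: Sam 5, Jamal 9, Maya 0, Yara 3, Emma 5, Grace 8. Maya eliminated.
Round 2: Sam 5, Jamal 9, Yara 3, Emma 5, Grace 8. Yara eliminated.
Round 3: Sam 8, Jamal 9, Emma 5, Grace 8. Emma eliminated.
Round 4: Sam 13, Jamal 9, Grace 8. Grace eliminated.
Round 5: Sam 19, Jamal 11. Sam has a majority (≥16).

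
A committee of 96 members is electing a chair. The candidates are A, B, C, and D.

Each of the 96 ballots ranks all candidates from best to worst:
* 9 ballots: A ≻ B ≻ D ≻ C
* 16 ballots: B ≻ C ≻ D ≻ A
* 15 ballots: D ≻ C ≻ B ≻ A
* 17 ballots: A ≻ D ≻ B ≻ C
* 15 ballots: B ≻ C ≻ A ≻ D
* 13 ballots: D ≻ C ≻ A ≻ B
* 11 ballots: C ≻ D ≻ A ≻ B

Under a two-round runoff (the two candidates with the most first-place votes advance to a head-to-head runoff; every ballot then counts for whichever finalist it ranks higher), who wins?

Round 1 first-place votes: A 26, B 31, C 11, D 28. B and D advance.
Runoff: B is ranked above D on 40 ballots, D above B on 56.

D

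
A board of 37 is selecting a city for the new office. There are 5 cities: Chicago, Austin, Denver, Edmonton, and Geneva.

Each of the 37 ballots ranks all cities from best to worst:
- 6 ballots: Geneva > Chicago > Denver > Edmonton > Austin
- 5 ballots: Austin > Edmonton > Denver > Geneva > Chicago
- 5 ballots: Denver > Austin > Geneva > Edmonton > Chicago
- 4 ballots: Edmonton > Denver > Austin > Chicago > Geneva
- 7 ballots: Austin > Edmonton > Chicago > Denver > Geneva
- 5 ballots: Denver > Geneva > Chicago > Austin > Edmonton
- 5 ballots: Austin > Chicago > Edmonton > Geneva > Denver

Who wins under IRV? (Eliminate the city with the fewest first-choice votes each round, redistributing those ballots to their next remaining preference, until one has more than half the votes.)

Round 1: Chicago 0, Austin 17, Denver 10, Edmonton 4, Geneva 6. Chicago eliminated.
Round 2: Austin 17, Denver 10, Edmonton 4, Geneva 6. Edmonton eliminated.
Round 3: Austin 17, Denver 14, Geneva 6. Geneva eliminated.
Round 4: Austin 17, Denver 20. Denver has a majority (≥19).

Denver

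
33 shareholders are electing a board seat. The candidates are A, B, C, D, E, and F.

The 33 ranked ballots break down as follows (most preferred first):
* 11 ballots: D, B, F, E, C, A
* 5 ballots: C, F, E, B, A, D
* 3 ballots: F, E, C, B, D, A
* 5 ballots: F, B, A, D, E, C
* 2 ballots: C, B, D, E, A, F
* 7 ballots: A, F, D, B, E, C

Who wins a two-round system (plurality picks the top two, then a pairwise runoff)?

F

Round 1 first-place votes: A 7, B 0, C 7, D 11, E 0, F 8. D and F advance.
Runoff: D is ranked above F on 13 ballots, F above D on 20.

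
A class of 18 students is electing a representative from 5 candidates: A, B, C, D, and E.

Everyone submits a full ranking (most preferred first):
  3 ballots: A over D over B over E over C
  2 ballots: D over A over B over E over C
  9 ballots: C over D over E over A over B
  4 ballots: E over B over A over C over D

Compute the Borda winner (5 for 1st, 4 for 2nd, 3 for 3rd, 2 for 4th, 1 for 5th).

D

A: 3×5 + 2×4 + 9×2 + 4×3 = 53
B: 3×3 + 2×3 + 9×1 + 4×4 = 40
C: 3×1 + 2×1 + 9×5 + 4×2 = 58
D: 3×4 + 2×5 + 9×4 + 4×1 = 62
E: 3×2 + 2×2 + 9×3 + 4×5 = 57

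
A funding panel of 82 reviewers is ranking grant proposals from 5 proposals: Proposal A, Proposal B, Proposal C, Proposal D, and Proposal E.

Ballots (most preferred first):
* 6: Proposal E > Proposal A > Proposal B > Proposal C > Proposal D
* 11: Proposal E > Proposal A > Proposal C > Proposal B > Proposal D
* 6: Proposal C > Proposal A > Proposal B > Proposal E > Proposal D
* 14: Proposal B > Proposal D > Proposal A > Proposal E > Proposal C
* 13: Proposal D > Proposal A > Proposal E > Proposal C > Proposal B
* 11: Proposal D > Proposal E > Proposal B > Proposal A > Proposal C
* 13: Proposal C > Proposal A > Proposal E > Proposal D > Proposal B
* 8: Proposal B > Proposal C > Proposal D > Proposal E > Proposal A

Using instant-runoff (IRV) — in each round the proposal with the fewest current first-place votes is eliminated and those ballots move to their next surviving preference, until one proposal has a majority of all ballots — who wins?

Round 1: Proposal A 0, Proposal B 22, Proposal C 19, Proposal D 24, Proposal E 17. Proposal A eliminated.
Round 2: Proposal B 22, Proposal C 19, Proposal D 24, Proposal E 17. Proposal E eliminated.
Round 3: Proposal B 28, Proposal C 30, Proposal D 24. Proposal D eliminated.
Round 4: Proposal B 39, Proposal C 43. Proposal C has a majority (≥42).

Proposal C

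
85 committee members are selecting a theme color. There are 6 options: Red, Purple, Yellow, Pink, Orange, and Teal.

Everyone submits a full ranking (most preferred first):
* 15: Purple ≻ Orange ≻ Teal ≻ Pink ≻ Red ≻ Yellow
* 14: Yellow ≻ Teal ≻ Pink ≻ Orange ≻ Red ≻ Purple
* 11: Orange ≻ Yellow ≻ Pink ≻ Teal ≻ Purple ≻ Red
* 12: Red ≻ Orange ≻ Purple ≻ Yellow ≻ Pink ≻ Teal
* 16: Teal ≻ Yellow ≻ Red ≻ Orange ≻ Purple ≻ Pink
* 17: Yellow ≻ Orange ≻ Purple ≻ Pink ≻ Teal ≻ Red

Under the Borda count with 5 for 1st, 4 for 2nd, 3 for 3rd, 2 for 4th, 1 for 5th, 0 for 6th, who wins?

Red: 15×1 + 14×1 + 11×0 + 12×5 + 16×3 + 17×0 = 137
Purple: 15×5 + 14×0 + 11×1 + 12×3 + 16×1 + 17×3 = 189
Yellow: 15×0 + 14×5 + 11×4 + 12×2 + 16×4 + 17×5 = 287
Pink: 15×2 + 14×3 + 11×3 + 12×1 + 16×0 + 17×2 = 151
Orange: 15×4 + 14×2 + 11×5 + 12×4 + 16×2 + 17×4 = 291
Teal: 15×3 + 14×4 + 11×2 + 12×0 + 16×5 + 17×1 = 220

Orange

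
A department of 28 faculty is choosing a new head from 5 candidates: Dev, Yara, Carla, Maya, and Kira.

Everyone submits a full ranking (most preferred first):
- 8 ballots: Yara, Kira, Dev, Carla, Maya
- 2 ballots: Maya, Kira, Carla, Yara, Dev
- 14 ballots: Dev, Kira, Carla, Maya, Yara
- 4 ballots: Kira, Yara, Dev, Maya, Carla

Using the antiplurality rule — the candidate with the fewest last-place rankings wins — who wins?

Kira

Last-place votes: Dev 2, Yara 14, Carla 4, Maya 8, Kira 0.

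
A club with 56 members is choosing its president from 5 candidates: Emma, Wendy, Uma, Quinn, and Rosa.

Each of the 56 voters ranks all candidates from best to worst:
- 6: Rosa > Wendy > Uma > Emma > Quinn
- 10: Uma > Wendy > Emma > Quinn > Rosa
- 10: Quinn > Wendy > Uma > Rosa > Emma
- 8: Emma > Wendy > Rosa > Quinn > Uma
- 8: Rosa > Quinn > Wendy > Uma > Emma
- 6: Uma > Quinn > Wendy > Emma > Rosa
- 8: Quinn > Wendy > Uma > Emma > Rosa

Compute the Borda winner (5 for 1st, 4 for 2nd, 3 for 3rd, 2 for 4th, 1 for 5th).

Emma: 6×2 + 10×3 + 10×1 + 8×5 + 8×1 + 6×2 + 8×2 = 128
Wendy: 6×4 + 10×4 + 10×4 + 8×4 + 8×3 + 6×3 + 8×4 = 210
Uma: 6×3 + 10×5 + 10×3 + 8×1 + 8×2 + 6×5 + 8×3 = 176
Quinn: 6×1 + 10×2 + 10×5 + 8×2 + 8×4 + 6×4 + 8×5 = 188
Rosa: 6×5 + 10×1 + 10×2 + 8×3 + 8×5 + 6×1 + 8×1 = 138

Wendy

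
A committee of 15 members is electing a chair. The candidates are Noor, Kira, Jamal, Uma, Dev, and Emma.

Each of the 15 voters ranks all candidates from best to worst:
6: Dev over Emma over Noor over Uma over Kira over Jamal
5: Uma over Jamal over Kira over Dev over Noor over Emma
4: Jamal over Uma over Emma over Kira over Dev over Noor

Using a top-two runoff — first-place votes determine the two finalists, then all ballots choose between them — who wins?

Uma

Round 1 first-place votes: Noor 0, Kira 0, Jamal 4, Uma 5, Dev 6, Emma 0. Dev and Uma advance.
Runoff: Dev is ranked above Uma on 6 ballots, Uma above Dev on 9.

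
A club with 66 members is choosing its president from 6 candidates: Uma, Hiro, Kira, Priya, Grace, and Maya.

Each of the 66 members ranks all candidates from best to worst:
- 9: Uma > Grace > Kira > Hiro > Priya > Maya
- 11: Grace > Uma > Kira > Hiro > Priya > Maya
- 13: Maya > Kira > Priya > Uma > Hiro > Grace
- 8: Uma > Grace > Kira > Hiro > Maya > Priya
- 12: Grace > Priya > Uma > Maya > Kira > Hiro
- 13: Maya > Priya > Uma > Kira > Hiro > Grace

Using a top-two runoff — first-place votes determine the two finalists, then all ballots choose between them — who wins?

Round 1 first-place votes: Uma 17, Hiro 0, Kira 0, Priya 0, Grace 23, Maya 26. Maya and Grace advance.
Runoff: Maya is ranked above Grace on 26 ballots, Grace above Maya on 40.

Grace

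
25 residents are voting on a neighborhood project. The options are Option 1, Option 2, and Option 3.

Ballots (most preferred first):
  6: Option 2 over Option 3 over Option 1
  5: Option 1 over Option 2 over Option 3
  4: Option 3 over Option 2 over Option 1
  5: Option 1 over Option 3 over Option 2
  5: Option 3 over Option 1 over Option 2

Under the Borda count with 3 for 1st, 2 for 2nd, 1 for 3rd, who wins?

Option 3

Option 1: 6×1 + 5×3 + 4×1 + 5×3 + 5×2 = 50
Option 2: 6×3 + 5×2 + 4×2 + 5×1 + 5×1 = 46
Option 3: 6×2 + 5×1 + 4×3 + 5×2 + 5×3 = 54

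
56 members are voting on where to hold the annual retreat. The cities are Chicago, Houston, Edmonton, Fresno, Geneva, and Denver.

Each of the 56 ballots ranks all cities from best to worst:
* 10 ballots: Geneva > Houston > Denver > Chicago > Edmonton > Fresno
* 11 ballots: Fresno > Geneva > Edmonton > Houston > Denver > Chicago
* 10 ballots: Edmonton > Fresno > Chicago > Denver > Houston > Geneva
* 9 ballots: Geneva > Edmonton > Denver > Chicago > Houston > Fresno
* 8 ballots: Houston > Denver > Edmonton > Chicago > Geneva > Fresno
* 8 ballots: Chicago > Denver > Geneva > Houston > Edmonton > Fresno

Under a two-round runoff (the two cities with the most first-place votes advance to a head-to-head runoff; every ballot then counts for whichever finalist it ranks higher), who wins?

Geneva

Round 1 first-place votes: Chicago 8, Houston 8, Edmonton 10, Fresno 11, Geneva 19, Denver 0. Geneva and Fresno advance.
Runoff: Geneva is ranked above Fresno on 35 ballots, Fresno above Geneva on 21.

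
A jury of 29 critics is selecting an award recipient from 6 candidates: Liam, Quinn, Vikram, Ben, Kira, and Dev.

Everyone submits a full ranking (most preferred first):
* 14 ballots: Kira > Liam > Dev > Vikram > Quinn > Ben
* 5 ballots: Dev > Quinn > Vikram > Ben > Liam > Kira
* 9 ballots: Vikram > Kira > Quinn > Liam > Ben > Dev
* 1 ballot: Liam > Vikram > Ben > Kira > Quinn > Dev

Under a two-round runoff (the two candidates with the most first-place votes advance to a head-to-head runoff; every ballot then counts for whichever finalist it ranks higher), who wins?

Vikram

Round 1 first-place votes: Liam 1, Quinn 0, Vikram 9, Ben 0, Kira 14, Dev 5. Kira and Vikram advance.
Runoff: Kira is ranked above Vikram on 14 ballots, Vikram above Kira on 15.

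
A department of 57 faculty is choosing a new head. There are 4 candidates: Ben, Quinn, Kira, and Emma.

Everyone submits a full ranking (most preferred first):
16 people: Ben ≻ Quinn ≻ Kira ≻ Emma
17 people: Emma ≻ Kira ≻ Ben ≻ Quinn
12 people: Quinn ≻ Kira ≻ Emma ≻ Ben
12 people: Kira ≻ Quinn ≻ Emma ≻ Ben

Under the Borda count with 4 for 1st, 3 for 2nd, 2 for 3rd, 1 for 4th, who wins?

Kira

Ben: 16×4 + 17×2 + 12×1 + 12×1 = 122
Quinn: 16×3 + 17×1 + 12×4 + 12×3 = 149
Kira: 16×2 + 17×3 + 12×3 + 12×4 = 167
Emma: 16×1 + 17×4 + 12×2 + 12×2 = 132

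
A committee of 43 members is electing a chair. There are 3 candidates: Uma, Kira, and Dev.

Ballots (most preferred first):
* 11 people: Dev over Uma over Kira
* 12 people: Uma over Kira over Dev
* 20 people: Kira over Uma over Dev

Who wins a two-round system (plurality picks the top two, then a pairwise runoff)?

Uma

Round 1 first-place votes: Uma 12, Kira 20, Dev 11. Kira and Uma advance.
Runoff: Kira is ranked above Uma on 20 ballots, Uma above Kira on 23.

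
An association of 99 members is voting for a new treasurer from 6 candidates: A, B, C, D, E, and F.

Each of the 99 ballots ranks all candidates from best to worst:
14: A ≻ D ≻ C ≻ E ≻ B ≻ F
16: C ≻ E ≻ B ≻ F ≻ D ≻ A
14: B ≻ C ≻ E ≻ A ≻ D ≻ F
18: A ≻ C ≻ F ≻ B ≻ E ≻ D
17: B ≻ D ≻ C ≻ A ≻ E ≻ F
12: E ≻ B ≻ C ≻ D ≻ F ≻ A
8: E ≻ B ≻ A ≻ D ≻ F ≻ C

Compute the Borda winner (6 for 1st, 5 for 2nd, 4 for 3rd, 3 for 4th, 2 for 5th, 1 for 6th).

A: 14×6 + 16×1 + 14×3 + 18×6 + 17×3 + 12×1 + 8×4 = 345
B: 14×2 + 16×4 + 14×6 + 18×3 + 17×6 + 12×5 + 8×5 = 432
C: 14×4 + 16×6 + 14×5 + 18×5 + 17×4 + 12×4 + 8×1 = 436
D: 14×5 + 16×2 + 14×2 + 18×1 + 17×5 + 12×3 + 8×3 = 293
E: 14×3 + 16×5 + 14×4 + 18×2 + 17×2 + 12×6 + 8×6 = 368
F: 14×1 + 16×3 + 14×1 + 18×4 + 17×1 + 12×2 + 8×2 = 205

C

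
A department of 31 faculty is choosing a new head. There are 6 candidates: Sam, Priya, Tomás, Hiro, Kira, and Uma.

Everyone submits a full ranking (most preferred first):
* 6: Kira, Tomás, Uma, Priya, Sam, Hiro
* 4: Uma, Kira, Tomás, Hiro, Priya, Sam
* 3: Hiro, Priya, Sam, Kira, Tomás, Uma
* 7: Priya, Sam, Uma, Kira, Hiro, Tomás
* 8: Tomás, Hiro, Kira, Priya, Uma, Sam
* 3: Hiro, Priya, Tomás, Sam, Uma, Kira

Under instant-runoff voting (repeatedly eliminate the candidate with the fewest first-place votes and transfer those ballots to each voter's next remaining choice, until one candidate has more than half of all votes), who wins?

Kira

Round 1: Sam 0, Priya 7, Tomás 8, Hiro 6, Kira 6, Uma 4. Sam eliminated.
Round 2: Priya 7, Tomás 8, Hiro 6, Kira 6, Uma 4. Uma eliminated.
Round 3: Priya 7, Tomás 8, Hiro 6, Kira 10. Hiro eliminated.
Round 4: Priya 13, Tomás 8, Kira 10. Tomás eliminated.
Round 5: Priya 13, Kira 18. Kira has a majority (≥16).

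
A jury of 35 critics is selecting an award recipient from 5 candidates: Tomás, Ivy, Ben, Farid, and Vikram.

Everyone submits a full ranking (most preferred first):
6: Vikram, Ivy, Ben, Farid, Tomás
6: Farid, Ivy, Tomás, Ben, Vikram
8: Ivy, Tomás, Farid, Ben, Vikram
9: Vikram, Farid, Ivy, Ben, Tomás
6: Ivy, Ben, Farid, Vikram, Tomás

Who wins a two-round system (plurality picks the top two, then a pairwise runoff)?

Ivy

Round 1 first-place votes: Tomás 0, Ivy 14, Ben 0, Farid 6, Vikram 15. Vikram and Ivy advance.
Runoff: Vikram is ranked above Ivy on 15 ballots, Ivy above Vikram on 20.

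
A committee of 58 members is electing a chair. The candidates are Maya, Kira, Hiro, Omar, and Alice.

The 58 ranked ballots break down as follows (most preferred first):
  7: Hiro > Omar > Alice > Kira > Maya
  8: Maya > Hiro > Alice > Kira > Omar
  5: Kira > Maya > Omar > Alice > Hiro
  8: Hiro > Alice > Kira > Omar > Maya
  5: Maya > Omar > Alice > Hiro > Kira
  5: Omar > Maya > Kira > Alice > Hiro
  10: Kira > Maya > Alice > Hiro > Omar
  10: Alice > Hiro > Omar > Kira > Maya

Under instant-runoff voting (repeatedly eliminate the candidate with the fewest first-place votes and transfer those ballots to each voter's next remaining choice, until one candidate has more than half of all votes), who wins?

Round 1: Maya 13, Kira 15, Hiro 15, Omar 5, Alice 10. Omar eliminated.
Round 2: Maya 18, Kira 15, Hiro 15, Alice 10. Alice eliminated.
Round 3: Maya 18, Kira 15, Hiro 25. Kira eliminated.
Round 4: Maya 33, Hiro 25. Maya has a majority (≥30).

Maya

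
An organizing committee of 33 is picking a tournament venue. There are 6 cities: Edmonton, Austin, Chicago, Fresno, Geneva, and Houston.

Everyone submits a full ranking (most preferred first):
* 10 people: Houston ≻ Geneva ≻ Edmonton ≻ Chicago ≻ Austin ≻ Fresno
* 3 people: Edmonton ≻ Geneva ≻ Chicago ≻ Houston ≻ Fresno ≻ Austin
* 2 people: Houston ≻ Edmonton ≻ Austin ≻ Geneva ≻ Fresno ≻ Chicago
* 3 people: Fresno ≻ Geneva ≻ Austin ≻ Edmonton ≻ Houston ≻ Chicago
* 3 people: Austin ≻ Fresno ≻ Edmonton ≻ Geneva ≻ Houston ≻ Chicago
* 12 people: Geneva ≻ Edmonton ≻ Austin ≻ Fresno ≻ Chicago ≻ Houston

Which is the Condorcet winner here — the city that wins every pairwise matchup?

Geneva vs Edmonton: 25–8
Geneva vs Austin: 28–5
Geneva vs Chicago: 33–0
Geneva vs Fresno: 27–6
Geneva vs Houston: 21–12
Geneva beats every other city.

Geneva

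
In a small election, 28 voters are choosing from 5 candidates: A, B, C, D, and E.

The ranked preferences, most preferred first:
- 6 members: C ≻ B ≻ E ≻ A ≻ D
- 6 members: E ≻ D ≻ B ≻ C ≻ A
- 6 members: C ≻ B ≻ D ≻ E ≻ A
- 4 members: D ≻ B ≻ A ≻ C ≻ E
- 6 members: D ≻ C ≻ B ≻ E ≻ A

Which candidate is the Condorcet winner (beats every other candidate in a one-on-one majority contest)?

D vs A: 22–6
D vs B: 16–12
D vs C: 16–12
D vs E: 16–12
D beats every other candidate.

D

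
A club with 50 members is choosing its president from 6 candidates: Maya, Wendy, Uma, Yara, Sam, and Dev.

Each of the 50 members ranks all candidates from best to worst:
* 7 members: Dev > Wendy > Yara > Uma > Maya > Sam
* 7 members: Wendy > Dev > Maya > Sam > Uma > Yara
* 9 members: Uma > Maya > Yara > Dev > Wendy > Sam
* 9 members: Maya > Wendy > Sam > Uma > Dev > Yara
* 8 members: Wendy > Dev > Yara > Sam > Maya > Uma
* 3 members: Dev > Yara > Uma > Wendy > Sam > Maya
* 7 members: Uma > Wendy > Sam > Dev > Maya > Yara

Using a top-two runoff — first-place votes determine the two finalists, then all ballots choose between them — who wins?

Wendy

Round 1 first-place votes: Maya 9, Wendy 15, Uma 16, Yara 0, Sam 0, Dev 10. Uma and Wendy advance.
Runoff: Uma is ranked above Wendy on 19 ballots, Wendy above Uma on 31.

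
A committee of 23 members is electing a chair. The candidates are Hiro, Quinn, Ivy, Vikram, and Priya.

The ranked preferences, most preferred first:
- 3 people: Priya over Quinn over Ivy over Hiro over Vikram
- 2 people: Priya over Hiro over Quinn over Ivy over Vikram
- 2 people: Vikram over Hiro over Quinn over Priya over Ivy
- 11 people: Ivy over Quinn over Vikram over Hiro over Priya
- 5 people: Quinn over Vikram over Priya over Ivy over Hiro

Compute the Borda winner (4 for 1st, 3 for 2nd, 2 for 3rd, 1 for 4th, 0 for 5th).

Hiro: 3×1 + 2×3 + 2×3 + 11×1 + 5×0 = 26
Quinn: 3×3 + 2×2 + 2×2 + 11×3 + 5×4 = 70
Ivy: 3×2 + 2×1 + 2×0 + 11×4 + 5×1 = 57
Vikram: 3×0 + 2×0 + 2×4 + 11×2 + 5×3 = 45
Priya: 3×4 + 2×4 + 2×1 + 11×0 + 5×2 = 32

Quinn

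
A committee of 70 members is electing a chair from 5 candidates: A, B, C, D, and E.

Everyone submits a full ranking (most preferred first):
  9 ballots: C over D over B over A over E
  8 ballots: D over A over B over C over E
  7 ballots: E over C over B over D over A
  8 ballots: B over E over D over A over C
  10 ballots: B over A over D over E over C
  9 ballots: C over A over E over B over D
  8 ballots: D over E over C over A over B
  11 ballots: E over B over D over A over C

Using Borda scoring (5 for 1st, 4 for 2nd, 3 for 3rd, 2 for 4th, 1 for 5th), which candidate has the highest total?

A: 9×2 + 8×4 + 7×1 + 8×2 + 10×4 + 9×4 + 8×2 + 11×2 = 187
B: 9×3 + 8×3 + 7×3 + 8×5 + 10×5 + 9×2 + 8×1 + 11×4 = 232
C: 9×5 + 8×2 + 7×4 + 8×1 + 10×1 + 9×5 + 8×3 + 11×1 = 187
D: 9×4 + 8×5 + 7×2 + 8×3 + 10×3 + 9×1 + 8×5 + 11×3 = 226
E: 9×1 + 8×1 + 7×5 + 8×4 + 10×2 + 9×3 + 8×4 + 11×5 = 218

B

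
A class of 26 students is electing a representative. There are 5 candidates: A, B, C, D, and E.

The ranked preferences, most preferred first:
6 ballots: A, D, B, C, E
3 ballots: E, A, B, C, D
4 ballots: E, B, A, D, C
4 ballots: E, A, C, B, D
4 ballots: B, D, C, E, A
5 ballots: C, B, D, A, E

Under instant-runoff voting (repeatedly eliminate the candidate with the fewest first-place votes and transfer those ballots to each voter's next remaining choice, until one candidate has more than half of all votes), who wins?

C

Round 1: A 6, B 4, C 5, D 0, E 11. D eliminated.
Round 2: A 6, B 4, C 5, E 11. B eliminated.
Round 3: A 6, C 9, E 11. A eliminated.
Round 4: C 15, E 11. C has a majority (≥14).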